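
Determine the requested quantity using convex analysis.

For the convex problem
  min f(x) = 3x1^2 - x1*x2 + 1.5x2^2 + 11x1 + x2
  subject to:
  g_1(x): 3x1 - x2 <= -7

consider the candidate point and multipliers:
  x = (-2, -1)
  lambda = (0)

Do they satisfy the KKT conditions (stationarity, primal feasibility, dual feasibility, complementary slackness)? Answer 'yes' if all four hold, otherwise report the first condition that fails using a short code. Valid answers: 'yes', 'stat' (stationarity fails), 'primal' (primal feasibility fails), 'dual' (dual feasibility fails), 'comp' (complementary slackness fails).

Gradient of f: grad f(x) = Q x + c = (0, 0)
Constraint values g_i(x) = a_i^T x - b_i:
  g_1((-2, -1)) = 2
Stationarity residual: grad f(x) + sum_i lambda_i a_i = (0, 0)
  -> stationarity OK
Primal feasibility (all g_i <= 0): FAILS
Dual feasibility (all lambda_i >= 0): OK
Complementary slackness (lambda_i * g_i(x) = 0 for all i): OK

Verdict: the first failing condition is primal_feasibility -> primal.

primal


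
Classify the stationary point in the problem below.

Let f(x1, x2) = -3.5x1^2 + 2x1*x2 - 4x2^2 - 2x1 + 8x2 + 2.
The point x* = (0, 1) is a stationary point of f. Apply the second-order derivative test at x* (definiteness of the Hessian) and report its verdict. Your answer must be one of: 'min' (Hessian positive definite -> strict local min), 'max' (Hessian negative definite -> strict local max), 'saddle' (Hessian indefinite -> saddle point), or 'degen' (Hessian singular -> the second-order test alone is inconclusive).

Compute the Hessian H = grad^2 f:
  H = [[-7, 2], [2, -8]]
Verify stationarity: grad f(x*) = H x* + g = (0, 0).
Eigenvalues of H: -9.5616, -5.4384.
Both eigenvalues < 0, so H is negative definite -> x* is a strict local max.

max


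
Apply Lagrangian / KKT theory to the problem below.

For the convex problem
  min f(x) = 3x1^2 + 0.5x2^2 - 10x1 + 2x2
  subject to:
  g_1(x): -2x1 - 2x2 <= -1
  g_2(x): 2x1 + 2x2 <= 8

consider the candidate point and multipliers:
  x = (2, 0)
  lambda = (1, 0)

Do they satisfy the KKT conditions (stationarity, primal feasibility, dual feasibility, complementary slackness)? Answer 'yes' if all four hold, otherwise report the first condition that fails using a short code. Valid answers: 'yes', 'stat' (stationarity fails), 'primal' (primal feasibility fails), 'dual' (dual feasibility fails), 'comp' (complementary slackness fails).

Gradient of f: grad f(x) = Q x + c = (2, 2)
Constraint values g_i(x) = a_i^T x - b_i:
  g_1((2, 0)) = -3
  g_2((2, 0)) = -4
Stationarity residual: grad f(x) + sum_i lambda_i a_i = (0, 0)
  -> stationarity OK
Primal feasibility (all g_i <= 0): OK
Dual feasibility (all lambda_i >= 0): OK
Complementary slackness (lambda_i * g_i(x) = 0 for all i): FAILS

Verdict: the first failing condition is complementary_slackness -> comp.

comp


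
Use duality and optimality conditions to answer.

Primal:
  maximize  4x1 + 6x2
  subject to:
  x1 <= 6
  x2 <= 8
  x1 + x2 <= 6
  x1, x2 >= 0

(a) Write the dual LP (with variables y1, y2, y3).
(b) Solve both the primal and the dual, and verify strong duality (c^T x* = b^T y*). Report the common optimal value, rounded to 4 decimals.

The standard primal-dual pair for 'max c^T x s.t. A x <= b, x >= 0' is:
  Dual:  min b^T y  s.t.  A^T y >= c,  y >= 0.

So the dual LP is:
  minimize  6y1 + 8y2 + 6y3
  subject to:
    y1 + y3 >= 4
    y2 + y3 >= 6
    y1, y2, y3 >= 0

Solving the primal: x* = (0, 6).
  primal value c^T x* = 36.
Solving the dual: y* = (0, 0, 6).
  dual value b^T y* = 36.
Strong duality: c^T x* = b^T y*. Confirmed.

36


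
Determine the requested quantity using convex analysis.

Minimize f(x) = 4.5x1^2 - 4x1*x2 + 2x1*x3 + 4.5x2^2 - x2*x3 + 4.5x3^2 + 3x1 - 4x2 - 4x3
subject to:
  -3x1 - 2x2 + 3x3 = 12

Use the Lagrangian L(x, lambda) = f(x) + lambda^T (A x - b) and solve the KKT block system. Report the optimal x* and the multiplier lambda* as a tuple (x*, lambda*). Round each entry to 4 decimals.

Form the Lagrangian:
  L(x, lambda) = (1/2) x^T Q x + c^T x + lambda^T (A x - b)
Stationarity (grad_x L = 0): Q x + c + A^T lambda = 0.
Primal feasibility: A x = b.

This gives the KKT block system:
  [ Q   A^T ] [ x     ]   [-c ]
  [ A    0  ] [ lambda ] = [ b ]

Solving the linear system:
  x*      = (-1.8731, -0.7682, 1.6148)
  lambda* = (-2.5184)
  f(x*)   = 10.6075

x* = (-1.8731, -0.7682, 1.6148), lambda* = (-2.5184)


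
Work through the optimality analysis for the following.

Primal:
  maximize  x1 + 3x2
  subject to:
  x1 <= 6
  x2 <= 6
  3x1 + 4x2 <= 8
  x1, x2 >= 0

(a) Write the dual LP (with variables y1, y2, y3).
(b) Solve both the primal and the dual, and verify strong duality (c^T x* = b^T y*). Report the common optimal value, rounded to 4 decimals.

The standard primal-dual pair for 'max c^T x s.t. A x <= b, x >= 0' is:
  Dual:  min b^T y  s.t.  A^T y >= c,  y >= 0.

So the dual LP is:
  minimize  6y1 + 6y2 + 8y3
  subject to:
    y1 + 3y3 >= 1
    y2 + 4y3 >= 3
    y1, y2, y3 >= 0

Solving the primal: x* = (0, 2).
  primal value c^T x* = 6.
Solving the dual: y* = (0, 0, 0.75).
  dual value b^T y* = 6.
Strong duality: c^T x* = b^T y*. Confirmed.

6


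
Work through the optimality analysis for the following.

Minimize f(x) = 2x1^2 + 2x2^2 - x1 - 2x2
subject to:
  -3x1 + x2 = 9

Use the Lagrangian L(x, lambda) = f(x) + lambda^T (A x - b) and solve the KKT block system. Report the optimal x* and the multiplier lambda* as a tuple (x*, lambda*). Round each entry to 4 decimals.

Form the Lagrangian:
  L(x, lambda) = (1/2) x^T Q x + c^T x + lambda^T (A x - b)
Stationarity (grad_x L = 0): Q x + c + A^T lambda = 0.
Primal feasibility: A x = b.

This gives the KKT block system:
  [ Q   A^T ] [ x     ]   [-c ]
  [ A    0  ] [ lambda ] = [ b ]

Solving the linear system:
  x*      = (-2.525, 1.425)
  lambda* = (-3.7)
  f(x*)   = 16.4875

x* = (-2.525, 1.425), lambda* = (-3.7)


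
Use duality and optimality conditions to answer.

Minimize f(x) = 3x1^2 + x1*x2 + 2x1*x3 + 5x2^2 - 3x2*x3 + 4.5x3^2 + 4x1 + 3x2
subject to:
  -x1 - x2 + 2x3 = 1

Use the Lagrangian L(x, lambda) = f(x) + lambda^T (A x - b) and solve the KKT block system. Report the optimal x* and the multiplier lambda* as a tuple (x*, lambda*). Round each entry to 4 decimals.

Form the Lagrangian:
  L(x, lambda) = (1/2) x^T Q x + c^T x + lambda^T (A x - b)
Stationarity (grad_x L = 0): Q x + c + A^T lambda = 0.
Primal feasibility: A x = b.

This gives the KKT block system:
  [ Q   A^T ] [ x     ]   [-c ]
  [ A    0  ] [ lambda ] = [ b ]

Solving the linear system:
  x*      = (-0.6504, -0.212, 0.0688)
  lambda* = (0.0229)
  f(x*)   = -1.6304

x* = (-0.6504, -0.212, 0.0688), lambda* = (0.0229)


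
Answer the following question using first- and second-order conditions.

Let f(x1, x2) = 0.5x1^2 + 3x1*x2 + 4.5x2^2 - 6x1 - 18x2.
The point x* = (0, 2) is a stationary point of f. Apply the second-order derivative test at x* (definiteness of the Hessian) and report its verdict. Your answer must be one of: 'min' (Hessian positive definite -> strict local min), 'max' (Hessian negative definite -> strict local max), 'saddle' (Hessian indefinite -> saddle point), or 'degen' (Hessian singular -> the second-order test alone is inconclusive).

Compute the Hessian H = grad^2 f:
  H = [[1, 3], [3, 9]]
Verify stationarity: grad f(x*) = H x* + g = (0, 0).
Eigenvalues of H: 0, 10.
H has a zero eigenvalue (singular; positive semidefinite but not definite), so H is neither positive definite, negative definite, nor indefinite. The second-order test alone is inconclusive -> degen.
(Indeed, f is constant along the null direction of H through x*, so x* is not a strict local extremum.)

degen


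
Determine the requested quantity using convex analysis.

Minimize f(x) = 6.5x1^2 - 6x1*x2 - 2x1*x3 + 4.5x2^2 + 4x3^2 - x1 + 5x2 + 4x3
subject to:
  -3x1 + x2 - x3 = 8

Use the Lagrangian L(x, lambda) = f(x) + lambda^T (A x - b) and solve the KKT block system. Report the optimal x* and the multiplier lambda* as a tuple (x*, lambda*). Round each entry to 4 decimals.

Form the Lagrangian:
  L(x, lambda) = (1/2) x^T Q x + c^T x + lambda^T (A x - b)
Stationarity (grad_x L = 0): Q x + c + A^T lambda = 0.
Primal feasibility: A x = b.

This gives the KKT block system:
  [ Q   A^T ] [ x     ]   [-c ]
  [ A    0  ] [ lambda ] = [ b ]

Solving the linear system:
  x*      = (-2.488, -1.448, -1.984)
  lambda* = (-6.896)
  f(x*)   = 21.24

x* = (-2.488, -1.448, -1.984), lambda* = (-6.896)


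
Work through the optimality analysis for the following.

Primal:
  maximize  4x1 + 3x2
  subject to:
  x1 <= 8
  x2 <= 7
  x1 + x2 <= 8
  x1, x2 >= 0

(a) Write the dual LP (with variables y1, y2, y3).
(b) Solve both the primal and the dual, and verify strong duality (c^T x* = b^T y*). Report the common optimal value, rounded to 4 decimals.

The standard primal-dual pair for 'max c^T x s.t. A x <= b, x >= 0' is:
  Dual:  min b^T y  s.t.  A^T y >= c,  y >= 0.

So the dual LP is:
  minimize  8y1 + 7y2 + 8y3
  subject to:
    y1 + y3 >= 4
    y2 + y3 >= 3
    y1, y2, y3 >= 0

Solving the primal: x* = (8, 0).
  primal value c^T x* = 32.
Solving the dual: y* = (1, 0, 3).
  dual value b^T y* = 32.
Strong duality: c^T x* = b^T y*. Confirmed.

32


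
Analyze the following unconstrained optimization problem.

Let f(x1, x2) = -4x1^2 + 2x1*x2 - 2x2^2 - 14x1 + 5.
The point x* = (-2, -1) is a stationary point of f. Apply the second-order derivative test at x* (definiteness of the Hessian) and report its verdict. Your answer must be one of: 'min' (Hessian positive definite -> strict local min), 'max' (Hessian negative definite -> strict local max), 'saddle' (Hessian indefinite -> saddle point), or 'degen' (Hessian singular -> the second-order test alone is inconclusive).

Compute the Hessian H = grad^2 f:
  H = [[-8, 2], [2, -4]]
Verify stationarity: grad f(x*) = H x* + g = (0, 0).
Eigenvalues of H: -8.8284, -3.1716.
Both eigenvalues < 0, so H is negative definite -> x* is a strict local max.

max


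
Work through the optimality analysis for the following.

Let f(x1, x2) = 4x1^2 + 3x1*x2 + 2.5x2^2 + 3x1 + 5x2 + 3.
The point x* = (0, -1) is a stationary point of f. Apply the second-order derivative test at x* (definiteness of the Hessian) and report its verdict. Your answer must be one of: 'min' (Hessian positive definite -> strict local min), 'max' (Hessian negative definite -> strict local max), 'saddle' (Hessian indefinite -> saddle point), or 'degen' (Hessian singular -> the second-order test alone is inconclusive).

Compute the Hessian H = grad^2 f:
  H = [[8, 3], [3, 5]]
Verify stationarity: grad f(x*) = H x* + g = (0, 0).
Eigenvalues of H: 3.1459, 9.8541.
Both eigenvalues > 0, so H is positive definite -> x* is a strict local min.

min


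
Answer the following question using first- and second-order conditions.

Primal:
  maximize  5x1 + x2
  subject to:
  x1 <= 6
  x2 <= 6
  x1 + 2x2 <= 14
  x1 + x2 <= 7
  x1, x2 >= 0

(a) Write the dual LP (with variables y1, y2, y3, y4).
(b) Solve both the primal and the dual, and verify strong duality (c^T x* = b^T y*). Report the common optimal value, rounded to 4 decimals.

The standard primal-dual pair for 'max c^T x s.t. A x <= b, x >= 0' is:
  Dual:  min b^T y  s.t.  A^T y >= c,  y >= 0.

So the dual LP is:
  minimize  6y1 + 6y2 + 14y3 + 7y4
  subject to:
    y1 + y3 + y4 >= 5
    y2 + 2y3 + y4 >= 1
    y1, y2, y3, y4 >= 0

Solving the primal: x* = (6, 1).
  primal value c^T x* = 31.
Solving the dual: y* = (4, 0, 0, 1).
  dual value b^T y* = 31.
Strong duality: c^T x* = b^T y*. Confirmed.

31


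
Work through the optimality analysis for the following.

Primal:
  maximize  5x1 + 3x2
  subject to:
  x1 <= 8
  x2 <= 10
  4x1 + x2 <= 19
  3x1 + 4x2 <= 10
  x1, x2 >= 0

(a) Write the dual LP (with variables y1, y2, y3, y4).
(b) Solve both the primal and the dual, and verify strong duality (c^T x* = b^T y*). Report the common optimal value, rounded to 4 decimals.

The standard primal-dual pair for 'max c^T x s.t. A x <= b, x >= 0' is:
  Dual:  min b^T y  s.t.  A^T y >= c,  y >= 0.

So the dual LP is:
  minimize  8y1 + 10y2 + 19y3 + 10y4
  subject to:
    y1 + 4y3 + 3y4 >= 5
    y2 + y3 + 4y4 >= 3
    y1, y2, y3, y4 >= 0

Solving the primal: x* = (3.3333, 0).
  primal value c^T x* = 16.6667.
Solving the dual: y* = (0, 0, 0, 1.6667).
  dual value b^T y* = 16.6667.
Strong duality: c^T x* = b^T y*. Confirmed.

16.6667


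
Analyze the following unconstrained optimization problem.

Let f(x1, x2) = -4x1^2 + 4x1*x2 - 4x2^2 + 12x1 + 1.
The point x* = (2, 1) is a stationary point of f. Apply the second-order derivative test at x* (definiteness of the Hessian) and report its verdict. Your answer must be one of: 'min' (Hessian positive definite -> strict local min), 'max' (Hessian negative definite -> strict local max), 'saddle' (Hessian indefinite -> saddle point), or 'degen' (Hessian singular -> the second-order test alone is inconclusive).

Compute the Hessian H = grad^2 f:
  H = [[-8, 4], [4, -8]]
Verify stationarity: grad f(x*) = H x* + g = (0, 0).
Eigenvalues of H: -12, -4.
Both eigenvalues < 0, so H is negative definite -> x* is a strict local max.

max


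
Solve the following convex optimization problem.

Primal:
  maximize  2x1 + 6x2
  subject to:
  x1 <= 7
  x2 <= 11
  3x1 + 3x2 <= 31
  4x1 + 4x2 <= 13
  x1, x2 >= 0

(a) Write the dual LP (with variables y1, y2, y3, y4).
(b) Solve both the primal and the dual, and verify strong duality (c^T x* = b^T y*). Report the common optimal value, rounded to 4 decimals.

The standard primal-dual pair for 'max c^T x s.t. A x <= b, x >= 0' is:
  Dual:  min b^T y  s.t.  A^T y >= c,  y >= 0.

So the dual LP is:
  minimize  7y1 + 11y2 + 31y3 + 13y4
  subject to:
    y1 + 3y3 + 4y4 >= 2
    y2 + 3y3 + 4y4 >= 6
    y1, y2, y3, y4 >= 0

Solving the primal: x* = (0, 3.25).
  primal value c^T x* = 19.5.
Solving the dual: y* = (0, 0, 0, 1.5).
  dual value b^T y* = 19.5.
Strong duality: c^T x* = b^T y*. Confirmed.

19.5


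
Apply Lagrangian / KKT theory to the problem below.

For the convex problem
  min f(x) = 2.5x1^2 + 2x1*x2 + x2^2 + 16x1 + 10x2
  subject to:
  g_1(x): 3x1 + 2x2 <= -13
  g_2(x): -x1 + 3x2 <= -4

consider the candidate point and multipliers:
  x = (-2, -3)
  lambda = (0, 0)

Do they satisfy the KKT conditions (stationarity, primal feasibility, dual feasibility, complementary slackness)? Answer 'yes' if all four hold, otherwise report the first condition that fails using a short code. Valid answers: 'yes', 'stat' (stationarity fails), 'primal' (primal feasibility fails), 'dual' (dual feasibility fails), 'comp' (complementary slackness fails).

Gradient of f: grad f(x) = Q x + c = (0, 0)
Constraint values g_i(x) = a_i^T x - b_i:
  g_1((-2, -3)) = 1
  g_2((-2, -3)) = -3
Stationarity residual: grad f(x) + sum_i lambda_i a_i = (0, 0)
  -> stationarity OK
Primal feasibility (all g_i <= 0): FAILS
Dual feasibility (all lambda_i >= 0): OK
Complementary slackness (lambda_i * g_i(x) = 0 for all i): OK

Verdict: the first failing condition is primal_feasibility -> primal.

primal


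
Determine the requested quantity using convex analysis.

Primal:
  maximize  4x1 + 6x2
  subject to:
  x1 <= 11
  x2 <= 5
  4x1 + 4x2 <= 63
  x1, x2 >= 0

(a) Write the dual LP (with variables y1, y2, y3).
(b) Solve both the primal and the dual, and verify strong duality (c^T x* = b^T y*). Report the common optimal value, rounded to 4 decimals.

The standard primal-dual pair for 'max c^T x s.t. A x <= b, x >= 0' is:
  Dual:  min b^T y  s.t.  A^T y >= c,  y >= 0.

So the dual LP is:
  minimize  11y1 + 5y2 + 63y3
  subject to:
    y1 + 4y3 >= 4
    y2 + 4y3 >= 6
    y1, y2, y3 >= 0

Solving the primal: x* = (10.75, 5).
  primal value c^T x* = 73.
Solving the dual: y* = (0, 2, 1).
  dual value b^T y* = 73.
Strong duality: c^T x* = b^T y*. Confirmed.

73


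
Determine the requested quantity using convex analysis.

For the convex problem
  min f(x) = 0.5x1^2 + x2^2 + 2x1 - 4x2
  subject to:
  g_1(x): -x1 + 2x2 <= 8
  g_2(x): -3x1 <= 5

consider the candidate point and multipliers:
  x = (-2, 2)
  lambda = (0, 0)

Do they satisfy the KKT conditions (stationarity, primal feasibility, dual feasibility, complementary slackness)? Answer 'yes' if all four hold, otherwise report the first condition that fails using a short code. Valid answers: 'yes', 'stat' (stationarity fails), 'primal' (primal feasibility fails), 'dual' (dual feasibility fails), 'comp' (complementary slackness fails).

Gradient of f: grad f(x) = Q x + c = (0, 0)
Constraint values g_i(x) = a_i^T x - b_i:
  g_1((-2, 2)) = -2
  g_2((-2, 2)) = 1
Stationarity residual: grad f(x) + sum_i lambda_i a_i = (0, 0)
  -> stationarity OK
Primal feasibility (all g_i <= 0): FAILS
Dual feasibility (all lambda_i >= 0): OK
Complementary slackness (lambda_i * g_i(x) = 0 for all i): OK

Verdict: the first failing condition is primal_feasibility -> primal.

primal


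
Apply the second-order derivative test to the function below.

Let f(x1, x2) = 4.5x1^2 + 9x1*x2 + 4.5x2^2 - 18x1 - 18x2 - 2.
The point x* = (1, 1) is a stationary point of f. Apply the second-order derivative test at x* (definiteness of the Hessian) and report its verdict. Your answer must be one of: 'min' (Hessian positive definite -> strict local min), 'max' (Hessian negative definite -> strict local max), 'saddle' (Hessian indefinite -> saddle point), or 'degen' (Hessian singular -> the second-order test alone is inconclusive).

Compute the Hessian H = grad^2 f:
  H = [[9, 9], [9, 9]]
Verify stationarity: grad f(x*) = H x* + g = (0, 0).
Eigenvalues of H: 0, 18.
H has a zero eigenvalue (singular; positive semidefinite but not definite), so H is neither positive definite, negative definite, nor indefinite. The second-order test alone is inconclusive -> degen.
(Indeed, f is constant along the null direction of H through x*, so x* is not a strict local extremum.)

degen


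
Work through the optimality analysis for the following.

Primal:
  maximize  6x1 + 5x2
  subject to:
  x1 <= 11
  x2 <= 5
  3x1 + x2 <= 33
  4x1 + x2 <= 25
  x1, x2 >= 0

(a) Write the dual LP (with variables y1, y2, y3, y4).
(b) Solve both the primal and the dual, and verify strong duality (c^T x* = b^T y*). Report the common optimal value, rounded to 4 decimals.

The standard primal-dual pair for 'max c^T x s.t. A x <= b, x >= 0' is:
  Dual:  min b^T y  s.t.  A^T y >= c,  y >= 0.

So the dual LP is:
  minimize  11y1 + 5y2 + 33y3 + 25y4
  subject to:
    y1 + 3y3 + 4y4 >= 6
    y2 + y3 + y4 >= 5
    y1, y2, y3, y4 >= 0

Solving the primal: x* = (5, 5).
  primal value c^T x* = 55.
Solving the dual: y* = (0, 3.5, 0, 1.5).
  dual value b^T y* = 55.
Strong duality: c^T x* = b^T y*. Confirmed.

55


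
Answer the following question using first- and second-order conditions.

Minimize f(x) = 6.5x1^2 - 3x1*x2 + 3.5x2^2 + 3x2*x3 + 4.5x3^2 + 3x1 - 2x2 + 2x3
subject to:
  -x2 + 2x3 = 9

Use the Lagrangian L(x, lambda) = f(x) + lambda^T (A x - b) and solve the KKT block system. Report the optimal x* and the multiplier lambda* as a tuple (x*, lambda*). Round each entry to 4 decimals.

Form the Lagrangian:
  L(x, lambda) = (1/2) x^T Q x + c^T x + lambda^T (A x - b)
Stationarity (grad_x L = 0): Q x + c + A^T lambda = 0.
Primal feasibility: A x = b.

This gives the KKT block system:
  [ Q   A^T ] [ x     ]   [-c ]
  [ A    0  ] [ lambda ] = [ b ]

Solving the linear system:
  x*      = (-0.8985, -2.8935, 3.0532)
  lambda* = (-10.3993)
  f(x*)   = 51.396

x* = (-0.8985, -2.8935, 3.0532), lambda* = (-10.3993)


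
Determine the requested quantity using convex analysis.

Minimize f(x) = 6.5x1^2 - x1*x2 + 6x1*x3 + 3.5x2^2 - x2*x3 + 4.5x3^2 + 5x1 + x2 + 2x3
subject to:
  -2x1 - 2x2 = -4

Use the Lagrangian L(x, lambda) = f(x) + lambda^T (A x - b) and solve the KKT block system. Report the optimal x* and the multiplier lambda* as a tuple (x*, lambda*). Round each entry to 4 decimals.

Form the Lagrangian:
  L(x, lambda) = (1/2) x^T Q x + c^T x + lambda^T (A x - b)
Stationarity (grad_x L = 0): Q x + c + A^T lambda = 0.
Primal feasibility: A x = b.

This gives the KKT block system:
  [ Q   A^T ] [ x     ]   [-c ]
  [ A    0  ] [ lambda ] = [ b ]

Solving the linear system:
  x*      = (0.7248, 1.2752, -0.5638)
  lambda* = (4.8826)
  f(x*)   = 11.651

x* = (0.7248, 1.2752, -0.5638), lambda* = (4.8826)


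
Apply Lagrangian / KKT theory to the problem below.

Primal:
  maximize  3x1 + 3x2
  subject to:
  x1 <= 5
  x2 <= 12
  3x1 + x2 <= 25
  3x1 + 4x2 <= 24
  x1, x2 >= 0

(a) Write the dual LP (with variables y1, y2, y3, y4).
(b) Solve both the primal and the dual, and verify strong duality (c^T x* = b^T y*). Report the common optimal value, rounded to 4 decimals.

The standard primal-dual pair for 'max c^T x s.t. A x <= b, x >= 0' is:
  Dual:  min b^T y  s.t.  A^T y >= c,  y >= 0.

So the dual LP is:
  minimize  5y1 + 12y2 + 25y3 + 24y4
  subject to:
    y1 + 3y3 + 3y4 >= 3
    y2 + y3 + 4y4 >= 3
    y1, y2, y3, y4 >= 0

Solving the primal: x* = (5, 2.25).
  primal value c^T x* = 21.75.
Solving the dual: y* = (0.75, 0, 0, 0.75).
  dual value b^T y* = 21.75.
Strong duality: c^T x* = b^T y*. Confirmed.

21.75


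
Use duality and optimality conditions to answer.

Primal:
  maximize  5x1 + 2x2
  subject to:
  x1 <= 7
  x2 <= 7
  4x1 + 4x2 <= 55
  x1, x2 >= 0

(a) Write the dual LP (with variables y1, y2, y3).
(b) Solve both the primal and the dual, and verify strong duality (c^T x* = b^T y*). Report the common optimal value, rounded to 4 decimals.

The standard primal-dual pair for 'max c^T x s.t. A x <= b, x >= 0' is:
  Dual:  min b^T y  s.t.  A^T y >= c,  y >= 0.

So the dual LP is:
  minimize  7y1 + 7y2 + 55y3
  subject to:
    y1 + 4y3 >= 5
    y2 + 4y3 >= 2
    y1, y2, y3 >= 0

Solving the primal: x* = (7, 6.75).
  primal value c^T x* = 48.5.
Solving the dual: y* = (3, 0, 0.5).
  dual value b^T y* = 48.5.
Strong duality: c^T x* = b^T y*. Confirmed.

48.5


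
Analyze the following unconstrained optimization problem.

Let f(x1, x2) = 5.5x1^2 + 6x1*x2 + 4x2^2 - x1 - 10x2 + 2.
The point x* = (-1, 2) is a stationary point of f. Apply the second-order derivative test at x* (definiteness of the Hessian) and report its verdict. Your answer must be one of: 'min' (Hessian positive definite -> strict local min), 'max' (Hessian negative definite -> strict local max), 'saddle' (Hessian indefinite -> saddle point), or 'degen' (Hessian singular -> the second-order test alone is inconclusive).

Compute the Hessian H = grad^2 f:
  H = [[11, 6], [6, 8]]
Verify stationarity: grad f(x*) = H x* + g = (0, 0).
Eigenvalues of H: 3.3153, 15.6847.
Both eigenvalues > 0, so H is positive definite -> x* is a strict local min.

min


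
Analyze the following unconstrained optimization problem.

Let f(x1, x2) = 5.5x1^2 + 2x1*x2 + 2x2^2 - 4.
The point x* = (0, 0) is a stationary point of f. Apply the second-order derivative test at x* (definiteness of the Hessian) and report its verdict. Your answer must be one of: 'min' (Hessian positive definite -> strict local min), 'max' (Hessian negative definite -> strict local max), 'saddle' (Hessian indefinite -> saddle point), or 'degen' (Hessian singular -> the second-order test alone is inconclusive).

Compute the Hessian H = grad^2 f:
  H = [[11, 2], [2, 4]]
Verify stationarity: grad f(x*) = H x* + g = (0, 0).
Eigenvalues of H: 3.4689, 11.5311.
Both eigenvalues > 0, so H is positive definite -> x* is a strict local min.

min


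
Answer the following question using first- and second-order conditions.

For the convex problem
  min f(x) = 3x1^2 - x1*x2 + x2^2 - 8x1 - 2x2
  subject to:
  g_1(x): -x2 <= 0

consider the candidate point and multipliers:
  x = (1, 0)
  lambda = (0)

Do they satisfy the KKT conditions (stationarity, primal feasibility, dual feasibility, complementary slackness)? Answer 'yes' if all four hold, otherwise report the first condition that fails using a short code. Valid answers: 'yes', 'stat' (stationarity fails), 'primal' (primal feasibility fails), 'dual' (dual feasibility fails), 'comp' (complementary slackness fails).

Gradient of f: grad f(x) = Q x + c = (-2, -3)
Constraint values g_i(x) = a_i^T x - b_i:
  g_1((1, 0)) = 0
Stationarity residual: grad f(x) + sum_i lambda_i a_i = (-2, -3)
  -> stationarity FAILS
Primal feasibility (all g_i <= 0): OK
Dual feasibility (all lambda_i >= 0): OK
Complementary slackness (lambda_i * g_i(x) = 0 for all i): OK

Verdict: the first failing condition is stationarity -> stat.

stat


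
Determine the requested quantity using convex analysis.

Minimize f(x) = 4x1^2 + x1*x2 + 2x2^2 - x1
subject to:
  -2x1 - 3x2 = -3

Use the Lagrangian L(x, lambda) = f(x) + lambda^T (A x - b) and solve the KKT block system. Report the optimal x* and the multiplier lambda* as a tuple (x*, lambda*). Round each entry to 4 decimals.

Form the Lagrangian:
  L(x, lambda) = (1/2) x^T Q x + c^T x + lambda^T (A x - b)
Stationarity (grad_x L = 0): Q x + c + A^T lambda = 0.
Primal feasibility: A x = b.

This gives the KKT block system:
  [ Q   A^T ] [ x     ]   [-c ]
  [ A    0  ] [ lambda ] = [ b ]

Solving the linear system:
  x*      = (0.3158, 0.7895)
  lambda* = (1.1579)
  f(x*)   = 1.5789

x* = (0.3158, 0.7895), lambda* = (1.1579)


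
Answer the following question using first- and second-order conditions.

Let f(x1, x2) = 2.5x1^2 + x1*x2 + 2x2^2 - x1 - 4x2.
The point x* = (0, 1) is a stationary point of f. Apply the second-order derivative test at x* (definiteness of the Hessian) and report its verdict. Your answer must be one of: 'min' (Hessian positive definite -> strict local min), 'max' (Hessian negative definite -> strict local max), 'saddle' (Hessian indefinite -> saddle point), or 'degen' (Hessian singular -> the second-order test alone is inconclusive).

Compute the Hessian H = grad^2 f:
  H = [[5, 1], [1, 4]]
Verify stationarity: grad f(x*) = H x* + g = (0, 0).
Eigenvalues of H: 3.382, 5.618.
Both eigenvalues > 0, so H is positive definite -> x* is a strict local min.

min


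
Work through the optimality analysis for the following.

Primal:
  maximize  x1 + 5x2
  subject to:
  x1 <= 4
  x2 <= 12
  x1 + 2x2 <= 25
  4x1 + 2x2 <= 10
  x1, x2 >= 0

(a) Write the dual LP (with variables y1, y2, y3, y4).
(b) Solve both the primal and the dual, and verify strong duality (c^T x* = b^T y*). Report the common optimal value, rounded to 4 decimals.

The standard primal-dual pair for 'max c^T x s.t. A x <= b, x >= 0' is:
  Dual:  min b^T y  s.t.  A^T y >= c,  y >= 0.

So the dual LP is:
  minimize  4y1 + 12y2 + 25y3 + 10y4
  subject to:
    y1 + y3 + 4y4 >= 1
    y2 + 2y3 + 2y4 >= 5
    y1, y2, y3, y4 >= 0

Solving the primal: x* = (0, 5).
  primal value c^T x* = 25.
Solving the dual: y* = (0, 0, 0, 2.5).
  dual value b^T y* = 25.
Strong duality: c^T x* = b^T y*. Confirmed.

25


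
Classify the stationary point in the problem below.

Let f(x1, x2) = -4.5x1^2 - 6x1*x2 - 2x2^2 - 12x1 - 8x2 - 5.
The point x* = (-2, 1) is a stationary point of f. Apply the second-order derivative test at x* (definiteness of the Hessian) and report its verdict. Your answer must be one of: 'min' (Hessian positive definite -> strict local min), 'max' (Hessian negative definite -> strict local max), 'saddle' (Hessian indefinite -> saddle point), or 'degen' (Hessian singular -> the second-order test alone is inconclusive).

Compute the Hessian H = grad^2 f:
  H = [[-9, -6], [-6, -4]]
Verify stationarity: grad f(x*) = H x* + g = (0, 0).
Eigenvalues of H: -13, 0.
H has a zero eigenvalue (singular; negative semidefinite but not definite), so H is neither positive definite, negative definite, nor indefinite. The second-order test alone is inconclusive -> degen.
(Indeed, f is constant along the null direction of H through x*, so x* is not a strict local extremum.)

degen


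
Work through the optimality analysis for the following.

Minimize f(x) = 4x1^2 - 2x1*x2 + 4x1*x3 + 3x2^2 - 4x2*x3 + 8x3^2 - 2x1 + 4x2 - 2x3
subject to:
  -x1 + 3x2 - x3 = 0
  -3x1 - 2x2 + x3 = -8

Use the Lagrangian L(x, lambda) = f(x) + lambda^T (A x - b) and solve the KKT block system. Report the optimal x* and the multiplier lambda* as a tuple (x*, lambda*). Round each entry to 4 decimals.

Form the Lagrangian:
  L(x, lambda) = (1/2) x^T Q x + c^T x + lambda^T (A x - b)
Stationarity (grad_x L = 0): Q x + c + A^T lambda = 0.
Primal feasibility: A x = b.

This gives the KKT block system:
  [ Q   A^T ] [ x     ]   [-c ]
  [ A    0  ] [ lambda ] = [ b ]

Solving the linear system:
  x*      = (2.1409, 0.5636, -0.45)
  lambda* = (0.8818, 3.7727)
  f(x*)   = 14.5273

x* = (2.1409, 0.5636, -0.45), lambda* = (0.8818, 3.7727)


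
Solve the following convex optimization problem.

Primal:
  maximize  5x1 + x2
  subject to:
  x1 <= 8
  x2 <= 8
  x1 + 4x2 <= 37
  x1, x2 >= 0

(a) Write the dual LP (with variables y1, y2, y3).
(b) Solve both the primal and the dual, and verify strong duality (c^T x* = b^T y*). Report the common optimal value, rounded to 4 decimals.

The standard primal-dual pair for 'max c^T x s.t. A x <= b, x >= 0' is:
  Dual:  min b^T y  s.t.  A^T y >= c,  y >= 0.

So the dual LP is:
  minimize  8y1 + 8y2 + 37y3
  subject to:
    y1 + y3 >= 5
    y2 + 4y3 >= 1
    y1, y2, y3 >= 0

Solving the primal: x* = (8, 7.25).
  primal value c^T x* = 47.25.
Solving the dual: y* = (4.75, 0, 0.25).
  dual value b^T y* = 47.25.
Strong duality: c^T x* = b^T y*. Confirmed.

47.25


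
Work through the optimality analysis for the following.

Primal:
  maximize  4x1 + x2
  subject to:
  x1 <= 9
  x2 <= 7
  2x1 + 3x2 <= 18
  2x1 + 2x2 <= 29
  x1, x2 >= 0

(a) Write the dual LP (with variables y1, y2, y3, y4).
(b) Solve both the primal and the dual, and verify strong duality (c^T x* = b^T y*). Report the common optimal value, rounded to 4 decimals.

The standard primal-dual pair for 'max c^T x s.t. A x <= b, x >= 0' is:
  Dual:  min b^T y  s.t.  A^T y >= c,  y >= 0.

So the dual LP is:
  minimize  9y1 + 7y2 + 18y3 + 29y4
  subject to:
    y1 + 2y3 + 2y4 >= 4
    y2 + 3y3 + 2y4 >= 1
    y1, y2, y3, y4 >= 0

Solving the primal: x* = (9, 0).
  primal value c^T x* = 36.
Solving the dual: y* = (3.3333, 0, 0.3333, 0).
  dual value b^T y* = 36.
Strong duality: c^T x* = b^T y*. Confirmed.

36


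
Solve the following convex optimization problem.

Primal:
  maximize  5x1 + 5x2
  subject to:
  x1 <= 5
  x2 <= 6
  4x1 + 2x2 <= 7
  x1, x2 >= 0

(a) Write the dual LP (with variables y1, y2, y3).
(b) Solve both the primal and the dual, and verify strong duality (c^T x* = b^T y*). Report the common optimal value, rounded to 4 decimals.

The standard primal-dual pair for 'max c^T x s.t. A x <= b, x >= 0' is:
  Dual:  min b^T y  s.t.  A^T y >= c,  y >= 0.

So the dual LP is:
  minimize  5y1 + 6y2 + 7y3
  subject to:
    y1 + 4y3 >= 5
    y2 + 2y3 >= 5
    y1, y2, y3 >= 0

Solving the primal: x* = (0, 3.5).
  primal value c^T x* = 17.5.
Solving the dual: y* = (0, 0, 2.5).
  dual value b^T y* = 17.5.
Strong duality: c^T x* = b^T y*. Confirmed.

17.5


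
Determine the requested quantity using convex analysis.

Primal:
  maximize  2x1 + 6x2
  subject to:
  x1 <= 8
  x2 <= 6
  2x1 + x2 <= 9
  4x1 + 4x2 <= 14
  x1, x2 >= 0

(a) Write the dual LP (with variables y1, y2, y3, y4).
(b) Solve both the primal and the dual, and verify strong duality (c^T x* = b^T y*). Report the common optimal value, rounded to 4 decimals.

The standard primal-dual pair for 'max c^T x s.t. A x <= b, x >= 0' is:
  Dual:  min b^T y  s.t.  A^T y >= c,  y >= 0.

So the dual LP is:
  minimize  8y1 + 6y2 + 9y3 + 14y4
  subject to:
    y1 + 2y3 + 4y4 >= 2
    y2 + y3 + 4y4 >= 6
    y1, y2, y3, y4 >= 0

Solving the primal: x* = (0, 3.5).
  primal value c^T x* = 21.
Solving the dual: y* = (0, 0, 0, 1.5).
  dual value b^T y* = 21.
Strong duality: c^T x* = b^T y*. Confirmed.

21


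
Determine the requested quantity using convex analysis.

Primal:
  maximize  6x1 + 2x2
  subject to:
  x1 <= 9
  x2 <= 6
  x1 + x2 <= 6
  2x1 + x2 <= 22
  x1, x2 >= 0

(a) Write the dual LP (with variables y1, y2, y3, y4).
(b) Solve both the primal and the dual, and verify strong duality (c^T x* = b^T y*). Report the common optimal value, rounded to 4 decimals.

The standard primal-dual pair for 'max c^T x s.t. A x <= b, x >= 0' is:
  Dual:  min b^T y  s.t.  A^T y >= c,  y >= 0.

So the dual LP is:
  minimize  9y1 + 6y2 + 6y3 + 22y4
  subject to:
    y1 + y3 + 2y4 >= 6
    y2 + y3 + y4 >= 2
    y1, y2, y3, y4 >= 0

Solving the primal: x* = (6, 0).
  primal value c^T x* = 36.
Solving the dual: y* = (0, 0, 6, 0).
  dual value b^T y* = 36.
Strong duality: c^T x* = b^T y*. Confirmed.

36


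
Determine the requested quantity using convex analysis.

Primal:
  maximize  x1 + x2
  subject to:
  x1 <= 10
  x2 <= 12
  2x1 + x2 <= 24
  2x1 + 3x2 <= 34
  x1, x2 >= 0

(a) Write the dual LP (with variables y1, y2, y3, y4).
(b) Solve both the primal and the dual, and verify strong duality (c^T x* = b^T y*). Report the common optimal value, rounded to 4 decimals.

The standard primal-dual pair for 'max c^T x s.t. A x <= b, x >= 0' is:
  Dual:  min b^T y  s.t.  A^T y >= c,  y >= 0.

So the dual LP is:
  minimize  10y1 + 12y2 + 24y3 + 34y4
  subject to:
    y1 + 2y3 + 2y4 >= 1
    y2 + y3 + 3y4 >= 1
    y1, y2, y3, y4 >= 0

Solving the primal: x* = (9.5, 5).
  primal value c^T x* = 14.5.
Solving the dual: y* = (0, 0, 0.25, 0.25).
  dual value b^T y* = 14.5.
Strong duality: c^T x* = b^T y*. Confirmed.

14.5


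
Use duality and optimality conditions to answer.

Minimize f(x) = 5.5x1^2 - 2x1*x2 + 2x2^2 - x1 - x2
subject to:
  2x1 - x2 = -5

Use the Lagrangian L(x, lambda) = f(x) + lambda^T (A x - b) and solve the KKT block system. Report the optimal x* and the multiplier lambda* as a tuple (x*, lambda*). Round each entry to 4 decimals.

Form the Lagrangian:
  L(x, lambda) = (1/2) x^T Q x + c^T x + lambda^T (A x - b)
Stationarity (grad_x L = 0): Q x + c + A^T lambda = 0.
Primal feasibility: A x = b.

This gives the KKT block system:
  [ Q   A^T ] [ x     ]   [-c ]
  [ A    0  ] [ lambda ] = [ b ]

Solving the linear system:
  x*      = (-1.4211, 2.1579)
  lambda* = (10.4737)
  f(x*)   = 25.8158

x* = (-1.4211, 2.1579), lambda* = (10.4737)


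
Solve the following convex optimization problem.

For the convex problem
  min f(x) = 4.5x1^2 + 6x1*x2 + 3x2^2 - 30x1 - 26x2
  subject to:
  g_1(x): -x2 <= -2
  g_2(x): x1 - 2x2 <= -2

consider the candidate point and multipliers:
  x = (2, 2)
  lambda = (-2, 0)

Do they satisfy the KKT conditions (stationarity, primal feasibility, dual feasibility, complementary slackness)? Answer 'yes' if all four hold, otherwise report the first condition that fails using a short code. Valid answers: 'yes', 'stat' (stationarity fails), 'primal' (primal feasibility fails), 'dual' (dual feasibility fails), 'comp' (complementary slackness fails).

Gradient of f: grad f(x) = Q x + c = (0, -2)
Constraint values g_i(x) = a_i^T x - b_i:
  g_1((2, 2)) = 0
  g_2((2, 2)) = 0
Stationarity residual: grad f(x) + sum_i lambda_i a_i = (0, 0)
  -> stationarity OK
Primal feasibility (all g_i <= 0): OK
Dual feasibility (all lambda_i >= 0): FAILS
Complementary slackness (lambda_i * g_i(x) = 0 for all i): OK

Verdict: the first failing condition is dual_feasibility -> dual.

dual


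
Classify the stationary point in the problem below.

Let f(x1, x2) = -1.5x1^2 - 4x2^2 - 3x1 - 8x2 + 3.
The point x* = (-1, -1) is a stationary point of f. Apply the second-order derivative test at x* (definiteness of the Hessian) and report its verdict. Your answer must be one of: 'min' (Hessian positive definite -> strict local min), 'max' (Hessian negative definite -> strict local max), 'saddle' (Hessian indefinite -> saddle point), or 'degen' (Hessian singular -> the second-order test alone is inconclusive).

Compute the Hessian H = grad^2 f:
  H = [[-3, 0], [0, -8]]
Verify stationarity: grad f(x*) = H x* + g = (0, 0).
Eigenvalues of H: -8, -3.
Both eigenvalues < 0, so H is negative definite -> x* is a strict local max.

max


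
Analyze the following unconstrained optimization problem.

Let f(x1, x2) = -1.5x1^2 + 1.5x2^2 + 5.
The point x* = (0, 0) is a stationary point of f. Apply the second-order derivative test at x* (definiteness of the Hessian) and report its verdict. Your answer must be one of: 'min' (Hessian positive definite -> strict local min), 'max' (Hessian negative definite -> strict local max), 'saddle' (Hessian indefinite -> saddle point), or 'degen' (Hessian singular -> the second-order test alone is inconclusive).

Compute the Hessian H = grad^2 f:
  H = [[-3, 0], [0, 3]]
Verify stationarity: grad f(x*) = H x* + g = (0, 0).
Eigenvalues of H: -3, 3.
Eigenvalues have mixed signs, so H is indefinite -> x* is a saddle point.

saddle


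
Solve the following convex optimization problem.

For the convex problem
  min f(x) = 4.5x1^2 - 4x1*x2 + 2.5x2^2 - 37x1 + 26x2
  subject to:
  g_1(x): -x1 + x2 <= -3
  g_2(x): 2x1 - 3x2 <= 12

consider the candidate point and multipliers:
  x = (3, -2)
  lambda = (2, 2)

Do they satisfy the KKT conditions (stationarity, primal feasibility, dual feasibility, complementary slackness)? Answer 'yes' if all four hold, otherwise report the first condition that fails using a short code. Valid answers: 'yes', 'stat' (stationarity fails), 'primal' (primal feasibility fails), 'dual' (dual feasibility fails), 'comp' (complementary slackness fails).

Gradient of f: grad f(x) = Q x + c = (-2, 4)
Constraint values g_i(x) = a_i^T x - b_i:
  g_1((3, -2)) = -2
  g_2((3, -2)) = 0
Stationarity residual: grad f(x) + sum_i lambda_i a_i = (0, 0)
  -> stationarity OK
Primal feasibility (all g_i <= 0): OK
Dual feasibility (all lambda_i >= 0): OK
Complementary slackness (lambda_i * g_i(x) = 0 for all i): FAILS

Verdict: the first failing condition is complementary_slackness -> comp.

comp


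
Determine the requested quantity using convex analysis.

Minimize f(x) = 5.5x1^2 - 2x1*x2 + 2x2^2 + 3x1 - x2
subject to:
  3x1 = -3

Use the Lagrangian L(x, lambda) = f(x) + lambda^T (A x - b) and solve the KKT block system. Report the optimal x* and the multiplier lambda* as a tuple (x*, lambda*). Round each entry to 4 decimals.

Form the Lagrangian:
  L(x, lambda) = (1/2) x^T Q x + c^T x + lambda^T (A x - b)
Stationarity (grad_x L = 0): Q x + c + A^T lambda = 0.
Primal feasibility: A x = b.

This gives the KKT block system:
  [ Q   A^T ] [ x     ]   [-c ]
  [ A    0  ] [ lambda ] = [ b ]

Solving the linear system:
  x*      = (-1, -0.25)
  lambda* = (2.5)
  f(x*)   = 2.375

x* = (-1, -0.25), lambda* = (2.5)


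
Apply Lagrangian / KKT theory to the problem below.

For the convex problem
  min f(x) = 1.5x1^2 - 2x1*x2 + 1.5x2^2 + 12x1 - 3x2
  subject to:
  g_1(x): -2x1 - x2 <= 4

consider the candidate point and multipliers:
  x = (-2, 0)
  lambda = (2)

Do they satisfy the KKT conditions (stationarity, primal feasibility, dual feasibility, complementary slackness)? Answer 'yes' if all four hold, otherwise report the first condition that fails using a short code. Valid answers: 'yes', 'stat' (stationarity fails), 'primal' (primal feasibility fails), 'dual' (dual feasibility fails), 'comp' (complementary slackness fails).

Gradient of f: grad f(x) = Q x + c = (6, 1)
Constraint values g_i(x) = a_i^T x - b_i:
  g_1((-2, 0)) = 0
Stationarity residual: grad f(x) + sum_i lambda_i a_i = (2, -1)
  -> stationarity FAILS
Primal feasibility (all g_i <= 0): OK
Dual feasibility (all lambda_i >= 0): OK
Complementary slackness (lambda_i * g_i(x) = 0 for all i): OK

Verdict: the first failing condition is stationarity -> stat.

stat


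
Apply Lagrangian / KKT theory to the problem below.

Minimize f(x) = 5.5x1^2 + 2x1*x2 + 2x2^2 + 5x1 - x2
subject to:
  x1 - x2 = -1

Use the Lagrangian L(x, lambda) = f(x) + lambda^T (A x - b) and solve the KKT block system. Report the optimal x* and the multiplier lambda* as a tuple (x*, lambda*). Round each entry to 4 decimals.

Form the Lagrangian:
  L(x, lambda) = (1/2) x^T Q x + c^T x + lambda^T (A x - b)
Stationarity (grad_x L = 0): Q x + c + A^T lambda = 0.
Primal feasibility: A x = b.

This gives the KKT block system:
  [ Q   A^T ] [ x     ]   [-c ]
  [ A    0  ] [ lambda ] = [ b ]

Solving the linear system:
  x*      = (-0.5263, 0.4737)
  lambda* = (-0.1579)
  f(x*)   = -1.6316

x* = (-0.5263, 0.4737), lambda* = (-0.1579)


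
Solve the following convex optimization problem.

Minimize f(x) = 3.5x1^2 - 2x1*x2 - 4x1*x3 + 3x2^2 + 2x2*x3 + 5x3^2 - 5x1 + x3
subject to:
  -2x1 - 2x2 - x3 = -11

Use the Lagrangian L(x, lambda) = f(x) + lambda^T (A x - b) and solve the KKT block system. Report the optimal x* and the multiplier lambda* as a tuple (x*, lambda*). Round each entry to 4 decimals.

Form the Lagrangian:
  L(x, lambda) = (1/2) x^T Q x + c^T x + lambda^T (A x - b)
Stationarity (grad_x L = 0): Q x + c + A^T lambda = 0.
Primal feasibility: A x = b.

This gives the KKT block system:
  [ Q   A^T ] [ x     ]   [-c ]
  [ A    0  ] [ lambda ] = [ b ]

Solving the linear system:
  x*      = (3.0127, 1.9333, 1.1079)
  lambda* = (3.8952)
  f(x*)   = 14.446

x* = (3.0127, 1.9333, 1.1079), lambda* = (3.8952)
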